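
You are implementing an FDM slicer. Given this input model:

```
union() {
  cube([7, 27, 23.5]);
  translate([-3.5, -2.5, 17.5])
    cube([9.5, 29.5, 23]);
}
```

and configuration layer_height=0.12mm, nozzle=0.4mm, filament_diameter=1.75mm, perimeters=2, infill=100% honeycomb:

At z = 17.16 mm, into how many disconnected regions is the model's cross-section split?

At z = 17.16 mm: the 7×27 cube contributes its full rectangle; the cube at (-3.5, -2.5) is absent (z outside [17.5, 40.5]); Combining (union): only the 7×27 cube is present, so the union is just that shape — 1 connected region. The result has 1 disconnected region.

1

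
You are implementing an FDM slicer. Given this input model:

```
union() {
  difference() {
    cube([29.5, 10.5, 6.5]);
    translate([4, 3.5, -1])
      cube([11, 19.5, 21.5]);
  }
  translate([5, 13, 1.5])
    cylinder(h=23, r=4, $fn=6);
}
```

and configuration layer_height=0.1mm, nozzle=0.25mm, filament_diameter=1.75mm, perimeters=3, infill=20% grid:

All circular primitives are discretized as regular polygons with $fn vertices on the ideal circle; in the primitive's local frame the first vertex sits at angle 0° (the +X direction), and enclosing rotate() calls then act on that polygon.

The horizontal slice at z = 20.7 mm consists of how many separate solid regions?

At z = 20.7 mm: the cube is not intersected at this z (z outside [0, 6.5]); the cube at (4, 3.5) does not reach this height (z outside [-1, 20.5]); Taking the first minus the rest: the first operand is absent here, so nothing remains; the r=4 cylinder at (5, 13) gives a regular 6-gon of circumradius 4 (constant along its height); Merging all regions: only the r=4 cylinder at (5, 13) is present, so the union is just that shape — 1 connected region. The result has 1 disconnected region.

1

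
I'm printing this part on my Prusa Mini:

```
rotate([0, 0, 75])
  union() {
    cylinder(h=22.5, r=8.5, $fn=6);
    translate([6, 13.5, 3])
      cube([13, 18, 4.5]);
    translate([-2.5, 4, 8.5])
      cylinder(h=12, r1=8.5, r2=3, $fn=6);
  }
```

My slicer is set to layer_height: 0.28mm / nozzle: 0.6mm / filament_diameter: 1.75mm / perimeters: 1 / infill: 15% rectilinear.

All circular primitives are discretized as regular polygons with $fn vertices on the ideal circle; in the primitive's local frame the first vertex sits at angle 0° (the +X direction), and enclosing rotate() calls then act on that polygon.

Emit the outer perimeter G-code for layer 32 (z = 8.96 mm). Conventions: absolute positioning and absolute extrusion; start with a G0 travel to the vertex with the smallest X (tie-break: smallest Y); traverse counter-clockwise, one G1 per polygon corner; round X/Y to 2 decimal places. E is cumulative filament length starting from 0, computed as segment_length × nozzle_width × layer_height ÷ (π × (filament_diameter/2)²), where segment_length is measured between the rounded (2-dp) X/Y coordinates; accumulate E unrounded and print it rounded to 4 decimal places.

G0 X-12.52 Y-3.52 Z8.96
G1 X-6.66 Y-9.39 E0.5793
G1 X-2.21 Y-8.20 E0.9011
G1 X-2.20 Y-8.21 E0.9021
G1 X6.01 Y-6.01 E1.4957
G1 X8.21 Y2.20 E2.0894
G1 X2.20 Y8.21 E2.6830
G1 X-6.01 Y6.01 E3.2767
G1 X-6.11 Y5.62 E3.3048
G1 X-10.37 Y4.48 E3.6129
G1 X-12.52 Y-3.52 E4.1915

At z = 8.96 mm: the r=8.5 cylinder contributes a regular 6-gon of circumradius 8.5; the cube at (6, 13.5) does not reach this height (z outside [3, 7.5]); the cone at (-2.5, 4): at t=0.038 of its height the radius interpolates to r₁+(r₂−r₁)t = 8.289, giving a regular 6-gon of that circumradius; Merging all regions: the regions partially overlap (shared area 113.84 mm²), so overlapping operands fuse into one piece — 1 connected region; (rotated 75° about Z; rotation is an isometry so areas/perimeters/island counts are preserved). The outline is a single polygon with 10 vertices. Extrusion per mm of travel: 0.6 × 0.28 / (π × 0.875²) = 0.069846. Accumulating E over each segment gives final E = 4.1915.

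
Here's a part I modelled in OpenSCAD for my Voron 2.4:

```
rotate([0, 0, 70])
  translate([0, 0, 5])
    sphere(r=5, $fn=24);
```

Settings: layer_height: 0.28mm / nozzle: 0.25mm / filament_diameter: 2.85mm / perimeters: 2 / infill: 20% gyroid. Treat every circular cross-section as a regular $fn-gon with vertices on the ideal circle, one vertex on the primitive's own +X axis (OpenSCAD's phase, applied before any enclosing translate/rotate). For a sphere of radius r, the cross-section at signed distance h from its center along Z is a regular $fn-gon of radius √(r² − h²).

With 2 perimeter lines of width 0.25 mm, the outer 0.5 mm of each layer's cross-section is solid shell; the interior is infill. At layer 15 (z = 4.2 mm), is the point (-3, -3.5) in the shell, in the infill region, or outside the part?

At z = 4.2 mm: the r=5 sphere contributes a regular 24-gon of circumradius √(5²−0.8²) = 4.936; (whole slice rotated 70° about Z — lengths, areas and connectivity unchanged). Overall, the cross-section is a single solid region. Undo the 70° rotation: the query point maps to (-4.315, 1.622) in the un-rotated model frame. The nearest boundary edge runs (-4.27, 2.47)→(-4.77, 1.28); distance from the point to it = 0.29 mm. The point is inside the cross-section, 0.29 mm from the nearest boundary — within the 0.5 mm shell band (2 × 0.25).

shell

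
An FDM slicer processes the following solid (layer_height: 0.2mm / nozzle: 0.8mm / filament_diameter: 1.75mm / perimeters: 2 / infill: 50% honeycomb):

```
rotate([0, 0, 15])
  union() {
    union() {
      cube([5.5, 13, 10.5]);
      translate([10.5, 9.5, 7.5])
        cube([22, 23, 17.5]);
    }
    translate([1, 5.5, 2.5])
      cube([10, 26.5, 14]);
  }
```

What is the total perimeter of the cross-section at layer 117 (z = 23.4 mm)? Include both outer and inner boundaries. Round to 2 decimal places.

90.00 mm

At z = 23.4 mm: the cube is not intersected at this z (z outside [0, 10.5]); the cube at (10.5, 9.5) is present — its section is the full 22×23 rectangle (perimeter 90.00 mm); Merging all regions: only the 22×23 cube at (10.5, 9.5) is present, so the union is just that shape — boundary = 90.00 mm; the cube at (1, 5.5) is absent (z outside [2.5, 16.5]); Combining (union): only the result so far is present, so the union is just that shape — boundary = 90.00 mm; (rotated 15° about Z; rotation is an isometry so areas/perimeters/island counts are preserved). Overall, the cross-section is a single solid region. Total boundary length (outer) = 90.00 mm.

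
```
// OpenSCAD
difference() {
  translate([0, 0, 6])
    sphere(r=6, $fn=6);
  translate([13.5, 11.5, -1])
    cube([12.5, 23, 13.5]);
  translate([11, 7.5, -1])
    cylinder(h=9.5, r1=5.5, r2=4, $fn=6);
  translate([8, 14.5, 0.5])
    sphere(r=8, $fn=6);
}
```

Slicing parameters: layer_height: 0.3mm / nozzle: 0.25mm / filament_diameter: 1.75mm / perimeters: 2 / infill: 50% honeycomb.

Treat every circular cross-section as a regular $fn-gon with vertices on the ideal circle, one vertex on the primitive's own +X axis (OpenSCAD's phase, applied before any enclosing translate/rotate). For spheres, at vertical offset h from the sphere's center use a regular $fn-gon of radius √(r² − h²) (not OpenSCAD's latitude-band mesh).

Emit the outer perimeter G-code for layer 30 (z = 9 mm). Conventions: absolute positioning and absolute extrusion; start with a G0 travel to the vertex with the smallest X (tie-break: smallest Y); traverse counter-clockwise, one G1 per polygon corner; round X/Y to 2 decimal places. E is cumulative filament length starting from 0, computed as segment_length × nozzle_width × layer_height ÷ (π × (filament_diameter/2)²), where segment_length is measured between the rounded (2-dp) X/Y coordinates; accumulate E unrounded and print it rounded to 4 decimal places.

G0 X-5.20 Y0.00 Z9.00
G1 X-2.60 Y-4.50 E0.1621
G1 X2.60 Y-4.50 E0.3242
G1 X5.20 Y0.00 E0.4862
G1 X2.60 Y4.50 E0.6483
G1 X-2.60 Y4.50 E0.8104
G1 X-5.20 Y0.00 E0.9725

At z = 9 mm: the sphere: section is a regular 6-gon, circumradius = √(r²−h²) = √(6²−3²) = 5.196; the cube at (13.5, 11.5) is present — its section is the full 12.5×23 rectangle; the cone at (11, 7.5) is absent (z outside [-1, 8.5]); the sphere at (8, 14.5) is not intersected at this z (|z−center|=8.500 > r=8); After the difference (first − rest): starting from the r=6 sphere, the 12.5×23 cube at (13.5, 11.5) misses the remaining region (no effect) — 1 connected region. The outline is a single polygon with 6 vertices. Extrusion per mm of travel: 0.25 × 0.3 / (π × 0.875²) = 0.031181. Accumulating E over each segment gives final E = 0.9725.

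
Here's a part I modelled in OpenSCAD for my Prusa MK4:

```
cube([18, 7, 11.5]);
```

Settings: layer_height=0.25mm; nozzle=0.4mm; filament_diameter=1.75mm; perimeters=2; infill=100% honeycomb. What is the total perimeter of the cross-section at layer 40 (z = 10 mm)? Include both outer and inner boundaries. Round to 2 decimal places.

50.00 mm

At z = 10 mm: the 18×7 cube contributes its full rectangle (perimeter 50.00 mm). Overall, the cross-section is a single solid region. Total boundary length (outer) = 50.00 mm.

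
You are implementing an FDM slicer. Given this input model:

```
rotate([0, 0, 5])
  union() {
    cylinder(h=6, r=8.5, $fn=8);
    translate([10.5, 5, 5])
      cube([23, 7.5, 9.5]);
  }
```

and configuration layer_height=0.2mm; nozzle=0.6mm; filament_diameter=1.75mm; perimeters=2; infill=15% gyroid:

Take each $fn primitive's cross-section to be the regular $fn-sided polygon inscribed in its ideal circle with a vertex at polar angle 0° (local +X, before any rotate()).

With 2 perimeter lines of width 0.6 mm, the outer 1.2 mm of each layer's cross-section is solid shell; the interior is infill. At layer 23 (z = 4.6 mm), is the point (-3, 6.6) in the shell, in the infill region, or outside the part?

At z = 4.6 mm: the r=8.5 cylinder gives a regular 8-gon of circumradius 8.5 (constant along its height); the cube at (10.5, 5) does not reach this height (z outside [5, 14.5]); Merging all regions: only the r=8.5 cylinder is present, so the union is just that shape — 1 connected region; (whole slice rotated 5° about Z — lengths, areas and connectivity unchanged). Overall, the cross-section is a single solid region. Undo the 5° rotation: the query point maps to (-2.413, 6.836) in the un-rotated model frame. The nearest boundary edge runs (0.00, 8.50)→(-6.01, 6.01); distance from the point to it = 0.61 mm. The point is inside the cross-section, 0.61 mm from the nearest boundary — within the 1.2 mm shell band (2 × 0.6).

shell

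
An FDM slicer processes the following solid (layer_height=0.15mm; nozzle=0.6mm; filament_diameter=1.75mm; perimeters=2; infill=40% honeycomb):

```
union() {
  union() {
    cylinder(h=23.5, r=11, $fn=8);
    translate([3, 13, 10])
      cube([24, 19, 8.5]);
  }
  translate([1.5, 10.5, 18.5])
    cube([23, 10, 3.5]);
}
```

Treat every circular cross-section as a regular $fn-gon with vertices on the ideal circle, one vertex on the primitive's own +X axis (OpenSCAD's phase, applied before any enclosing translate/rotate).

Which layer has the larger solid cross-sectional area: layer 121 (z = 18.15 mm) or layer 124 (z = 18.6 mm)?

Layer 121 (z = 18.15): the cylinder: section is a regular 8-gon, circumradius r=11 (area = (8/2)·11.000²·sin(360°/8) = 342.24 mm²); the cube at (3, 13) (footprint 24×19) is included at this height (area 456.00 mm²); Combining (union): the 2 present regions are separate (no shared area or edge), so areas and boundary lengths simply add and each stays a separate island — area = 798.24 mm²; the cube at (1.5, 10.5) does not reach this height (z outside [18.5, 22]); Merging all regions: only that combined region is present, so the union is just that shape — area = 798.24 mm². So its area = 798.24 mm². Layer 124 (z = 18.6): the cylinder: section is a regular 8-gon, circumradius r=11 (area = (8/2)·11.000²·sin(360°/8) = 342.24 mm²); the cube at (3, 13) does not reach this height (z outside [10, 18.5]); Merging all regions: only the r=11 cylinder is present, so the union is just that shape — area = 342.24 mm²; the cube at (1.5, 10.5) is present — its section is the full 23×10 rectangle (area 230.00 mm²); Merging all regions: the 2 present regions are separate (no shared area or edge), so areas and boundary lengths simply add and each stays a separate island — area = 572.24 mm². So its area = 572.24 mm². Layer 121 is larger (798.24 vs 572.24 mm²).

layer 121 (z = 18.15 mm)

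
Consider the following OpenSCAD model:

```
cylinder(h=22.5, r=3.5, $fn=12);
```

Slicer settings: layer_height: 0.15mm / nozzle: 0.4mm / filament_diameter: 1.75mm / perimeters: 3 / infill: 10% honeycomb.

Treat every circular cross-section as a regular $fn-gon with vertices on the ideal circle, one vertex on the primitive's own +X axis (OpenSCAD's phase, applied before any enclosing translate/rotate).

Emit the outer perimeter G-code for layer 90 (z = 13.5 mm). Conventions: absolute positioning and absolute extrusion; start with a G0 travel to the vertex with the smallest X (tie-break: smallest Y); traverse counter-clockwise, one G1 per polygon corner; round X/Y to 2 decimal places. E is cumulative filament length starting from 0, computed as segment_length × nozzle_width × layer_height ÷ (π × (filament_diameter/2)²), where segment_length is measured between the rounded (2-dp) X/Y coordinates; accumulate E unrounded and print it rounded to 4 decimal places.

At z = 13.5 mm: the cylinder: section is a regular 12-gon, circumradius r=3.5. The outline is a single polygon with 12 vertices. Extrusion per mm of travel: 0.4 × 0.15 / (π × 0.875²) = 0.024945. Accumulating E over each segment gives final E = 0.5422.

G0 X-3.50 Y0.00 Z13.50
G1 X-3.03 Y-1.75 E0.0452
G1 X-1.75 Y-3.03 E0.0904
G1 X0.00 Y-3.50 E0.1356
G1 X1.75 Y-3.03 E0.1808
G1 X3.03 Y-1.75 E0.2259
G1 X3.50 Y0.00 E0.2711
G1 X3.03 Y1.75 E0.3163
G1 X1.75 Y3.03 E0.3615
G1 X0.00 Y3.50 E0.4067
G1 X-1.75 Y3.03 E0.4519
G1 X-3.03 Y1.75 E0.4970
G1 X-3.50 Y0.00 E0.5422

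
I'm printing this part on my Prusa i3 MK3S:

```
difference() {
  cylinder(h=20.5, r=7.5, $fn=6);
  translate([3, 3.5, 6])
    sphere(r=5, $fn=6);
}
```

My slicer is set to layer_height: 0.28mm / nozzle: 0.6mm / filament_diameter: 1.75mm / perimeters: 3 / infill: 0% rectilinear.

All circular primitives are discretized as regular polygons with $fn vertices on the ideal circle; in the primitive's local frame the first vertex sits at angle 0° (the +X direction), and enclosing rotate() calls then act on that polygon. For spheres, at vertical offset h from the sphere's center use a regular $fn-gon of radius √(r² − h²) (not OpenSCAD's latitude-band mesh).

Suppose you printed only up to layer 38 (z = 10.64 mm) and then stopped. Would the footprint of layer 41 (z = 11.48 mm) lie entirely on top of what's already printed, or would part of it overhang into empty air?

part overhangs

Compare the two slices. At z = 10.64: the cylinder: section is a regular 6-gon, circumradius r=7.5 (area = (6/2)·7.500²·sin(360°/6) = 146.14 mm²); the r=5 sphere at (3, 3.5) slices to a regular 6-gon of circumradius 1.863 (√(r²−h²) with h=4.64 from center) (area = (6/2)·1.863²·sin(360°/6) = 9.02 mm²); Taking the first minus the rest: starting from the r=7.5 cylinder (146.14 mm²), the r=5 sphere at (3, 3.5) lies wholly inside it (removes its full 9.02 mm² and its 11.18 mm outline becomes a hole wall) — area = 137.13 mm². At z = 11.48: the r=7.5 cylinder contributes a regular 6-gon of circumradius 7.5 (area = (6/2)·7.500²·sin(360°/6) = 146.14 mm²); the sphere at (3, 3.5) does not reach this height (|z−center|=5.480 > r=5); Subtracting the remaining from the first: none of the subtracted shapes is present at this height, so the r=7.5 cylinder is unchanged — area = 146.14 mm². Checking containment: at z = 11.48 the cross-section extends beyond the z = 10.64 cross-section by about 9.02 mm².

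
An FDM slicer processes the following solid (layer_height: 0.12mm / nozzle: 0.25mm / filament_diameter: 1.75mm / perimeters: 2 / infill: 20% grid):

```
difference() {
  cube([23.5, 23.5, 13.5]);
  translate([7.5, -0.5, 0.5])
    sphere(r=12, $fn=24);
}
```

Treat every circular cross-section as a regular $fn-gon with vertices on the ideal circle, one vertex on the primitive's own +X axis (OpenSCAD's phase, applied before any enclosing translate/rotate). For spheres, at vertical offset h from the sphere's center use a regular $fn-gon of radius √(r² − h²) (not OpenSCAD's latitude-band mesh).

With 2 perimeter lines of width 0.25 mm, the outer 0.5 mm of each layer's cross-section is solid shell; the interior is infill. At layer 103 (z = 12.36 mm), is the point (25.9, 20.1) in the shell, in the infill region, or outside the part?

At z = 12.36 mm: the 23.5×23.5 cube contributes its full rectangle; the r=12 sphere at (7.5, -0.5) slices to a regular 24-gon of circumradius 1.828 (√(r²−h²) with h=11.86 from center); After the difference (first − rest): starting from the 23.5×23.5 cube, the r=12 sphere at (7.5, -0.5) partially overlaps it — only the 3.39 mm² overlap (of its 10.37 mm²) is removed, clipping the outline — 1 connected region. Overall, the cross-section is a single solid region. The nearest boundary edge runs (23.50, 23.50)→(23.50, 0.00); distance from the point to it = 2.40 mm. The point is not inside any of the regions above, so it lies outside the cross-section (2.40 mm from the nearest boundary).

outside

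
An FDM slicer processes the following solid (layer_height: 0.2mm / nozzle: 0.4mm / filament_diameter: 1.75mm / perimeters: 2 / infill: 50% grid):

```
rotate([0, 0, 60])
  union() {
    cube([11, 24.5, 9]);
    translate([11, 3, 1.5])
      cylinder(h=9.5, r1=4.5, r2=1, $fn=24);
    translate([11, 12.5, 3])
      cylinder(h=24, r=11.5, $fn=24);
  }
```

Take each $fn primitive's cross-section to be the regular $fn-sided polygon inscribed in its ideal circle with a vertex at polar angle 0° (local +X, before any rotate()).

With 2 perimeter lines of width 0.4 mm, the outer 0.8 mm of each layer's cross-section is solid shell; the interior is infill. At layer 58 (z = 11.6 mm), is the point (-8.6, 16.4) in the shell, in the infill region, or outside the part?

infill

At z = 11.6 mm: the cube is absent (z outside [0, 9]); the cone at (11, 3) is absent (z outside [1.5, 11]); the cylinder at (11, 12.5): section is a regular 24-gon, circumradius r=11.5; Combining (union): only the r=11.5 cylinder at (11, 12.5) is present, so the union is just that shape — 1 connected region; (whole slice rotated 60° about Z — lengths, areas and connectivity unchanged). Overall, the cross-section is a single solid region. Undo the 60° rotation: the query point maps to (9.903, 15.648) in the un-rotated model frame. The nearest boundary edge runs (8.02, 23.61)→(5.25, 22.46); distance from the point to it = 8.07 mm. The point is inside the cross-section and 8.07 mm from the nearest boundary — more than the 0.8 mm shell width (2 × 0.4), so it's in the infill interior.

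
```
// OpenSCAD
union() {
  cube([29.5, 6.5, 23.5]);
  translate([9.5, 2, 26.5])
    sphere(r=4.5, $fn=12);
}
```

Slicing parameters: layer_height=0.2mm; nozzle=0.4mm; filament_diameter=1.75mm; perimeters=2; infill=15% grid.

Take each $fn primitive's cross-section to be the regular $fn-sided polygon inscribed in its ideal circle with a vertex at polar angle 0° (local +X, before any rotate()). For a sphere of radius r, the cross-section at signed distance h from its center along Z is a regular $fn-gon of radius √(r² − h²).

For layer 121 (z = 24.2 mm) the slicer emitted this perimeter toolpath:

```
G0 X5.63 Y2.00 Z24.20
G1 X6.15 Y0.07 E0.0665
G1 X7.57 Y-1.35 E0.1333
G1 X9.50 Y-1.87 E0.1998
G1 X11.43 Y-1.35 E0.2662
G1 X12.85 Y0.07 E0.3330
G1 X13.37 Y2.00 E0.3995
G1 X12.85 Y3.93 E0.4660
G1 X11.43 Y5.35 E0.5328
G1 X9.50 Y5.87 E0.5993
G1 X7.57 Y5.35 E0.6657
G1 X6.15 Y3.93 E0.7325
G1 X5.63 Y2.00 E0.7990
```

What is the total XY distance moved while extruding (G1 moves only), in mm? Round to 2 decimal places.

Sum the Euclidean lengths of each G1 segment: total = 24.02 mm.

24.02 mm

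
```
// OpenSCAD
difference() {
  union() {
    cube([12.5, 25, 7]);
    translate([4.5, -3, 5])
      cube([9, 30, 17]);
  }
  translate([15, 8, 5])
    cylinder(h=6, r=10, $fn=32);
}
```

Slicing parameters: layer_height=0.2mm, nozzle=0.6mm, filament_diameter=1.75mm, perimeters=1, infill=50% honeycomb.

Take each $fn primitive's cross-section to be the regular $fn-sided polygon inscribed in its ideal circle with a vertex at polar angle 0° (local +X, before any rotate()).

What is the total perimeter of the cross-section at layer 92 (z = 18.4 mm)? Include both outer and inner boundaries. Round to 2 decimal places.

At z = 18.4 mm: the cube does not reach this height (z outside [0, 7]); the cube at (4.5, -3) is present — its section is the full 9×30 rectangle (perimeter 78.00 mm); Merging all regions: only the 9×30 cube at (4.5, -3) is present, so the union is just that shape — boundary = 78.00 mm; the cylinder at (15, 8) is not intersected at this z (z outside [5, 11]); Taking the first minus the rest: none of the subtracted shapes is present at this height, so that combined region is unchanged — boundary = 78.00 mm. Overall, the cross-section is a single solid region. Total boundary length (outer) = 78.00 mm.

78.00 mm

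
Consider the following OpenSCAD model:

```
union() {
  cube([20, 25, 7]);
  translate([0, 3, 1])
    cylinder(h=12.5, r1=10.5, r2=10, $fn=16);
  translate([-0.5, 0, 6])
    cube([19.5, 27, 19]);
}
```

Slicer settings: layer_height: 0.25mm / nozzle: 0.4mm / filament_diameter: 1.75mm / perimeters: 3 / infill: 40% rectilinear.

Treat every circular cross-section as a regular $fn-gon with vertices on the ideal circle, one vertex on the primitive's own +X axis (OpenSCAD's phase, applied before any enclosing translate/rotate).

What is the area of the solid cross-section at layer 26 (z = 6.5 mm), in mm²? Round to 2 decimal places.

At z = 6.5 mm: the cube (footprint 20×25) is included at this height (area 500.00 mm²); the cone at (0, 3): at t=0.440 of its height the radius interpolates to r₁+(r₂−r₁)t = 10.280, giving a regular 16-gon of that circumradius (area = (16/2)·10.280²·sin(360°/16) = 323.53 mm²); the cube at (-0.5, 0) is present — its section is the full 19.5×27 rectangle (area 526.50 mm²); Merging all regions: the regions partially overlap — summed areas 1350.03 mm² minus the doubly-counted overlap 592.44 mm² gives 757.59 mm² — area = 757.59 mm². Overall, the cross-section is a single solid region. Net area = 757.59 mm².

757.59 mm²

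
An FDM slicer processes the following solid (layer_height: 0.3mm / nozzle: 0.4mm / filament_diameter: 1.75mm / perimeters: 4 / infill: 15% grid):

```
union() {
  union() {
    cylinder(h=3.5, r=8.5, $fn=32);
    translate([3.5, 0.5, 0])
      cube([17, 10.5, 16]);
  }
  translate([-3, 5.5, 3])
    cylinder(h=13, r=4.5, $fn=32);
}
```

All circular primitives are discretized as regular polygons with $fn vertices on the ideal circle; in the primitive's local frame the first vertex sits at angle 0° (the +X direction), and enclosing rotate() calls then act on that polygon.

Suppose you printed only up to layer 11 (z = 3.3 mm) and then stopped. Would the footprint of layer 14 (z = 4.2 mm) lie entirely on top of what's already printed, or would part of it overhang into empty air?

Compare the two slices. At z = 3.3: the cylinder: section is a regular 32-gon, circumradius r=8.5 (area = (32/2)·8.500²·sin(360°/32) = 225.52 mm²); the 17×10.5 cube at (3.5, 0.5) contributes its full rectangle (area 178.50 mm²); Taking the union: the regions partially overlap — summed areas 404.02 mm² minus the doubly-counted overlap 25.10 mm² gives 378.92 mm² — area = 378.92 mm²; the r=4.5 cylinder at (-3, 5.5) contributes a regular 32-gon of circumradius 4.5 (area = (32/2)·4.500²·sin(360°/32) = 63.21 mm²); Merging all regions: the regions partially overlap — summed areas 442.13 mm² minus the doubly-counted overlap 47.63 mm² gives 394.50 mm² — area = 394.50 mm². At z = 4.2: the cylinder is absent (z outside [0, 3.5]); the cube at (3.5, 0.5) is present — its section is the full 17×10.5 rectangle (area 178.50 mm²); Combining (union): only the 17×10.5 cube at (3.5, 0.5) is present, so the union is just that shape — area = 178.50 mm²; the r=4.5 cylinder at (-3, 5.5) contributes a regular 32-gon of circumradius 4.5 (area = (32/2)·4.500²·sin(360°/32) = 63.21 mm²); Taking the union: the 2 present regions are separate (no shared area or edge), so areas and boundary lengths simply add and each stays a separate island — area = 241.71 mm². Checking containment: the cross-section at z = 4.2 is a subset of the cross-section at z = 3.3.

entirely on top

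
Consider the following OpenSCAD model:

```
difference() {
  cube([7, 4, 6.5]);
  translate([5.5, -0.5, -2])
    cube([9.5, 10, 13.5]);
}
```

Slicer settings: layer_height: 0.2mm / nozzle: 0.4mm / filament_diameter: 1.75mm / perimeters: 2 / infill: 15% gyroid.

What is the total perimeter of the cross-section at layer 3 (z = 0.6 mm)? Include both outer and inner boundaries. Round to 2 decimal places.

19.00 mm

At z = 0.6 mm: the 7×4 cube contributes its full rectangle (perimeter 22.00 mm); the cube at (5.5, -0.5) (footprint 9.5×10) is included at this height (perimeter 39.00 mm); After the difference (first − rest): starting from the 7×4 cube, the 9.5×10 cube at (5.5, -0.5) partially overlaps it — only the 6.00 mm² overlap (of its 95.00 mm²) is removed, clipping the outline — boundary = 19.00 mm. Overall, the cross-section is a single solid region. Total boundary length (outer) = 19.00 mm.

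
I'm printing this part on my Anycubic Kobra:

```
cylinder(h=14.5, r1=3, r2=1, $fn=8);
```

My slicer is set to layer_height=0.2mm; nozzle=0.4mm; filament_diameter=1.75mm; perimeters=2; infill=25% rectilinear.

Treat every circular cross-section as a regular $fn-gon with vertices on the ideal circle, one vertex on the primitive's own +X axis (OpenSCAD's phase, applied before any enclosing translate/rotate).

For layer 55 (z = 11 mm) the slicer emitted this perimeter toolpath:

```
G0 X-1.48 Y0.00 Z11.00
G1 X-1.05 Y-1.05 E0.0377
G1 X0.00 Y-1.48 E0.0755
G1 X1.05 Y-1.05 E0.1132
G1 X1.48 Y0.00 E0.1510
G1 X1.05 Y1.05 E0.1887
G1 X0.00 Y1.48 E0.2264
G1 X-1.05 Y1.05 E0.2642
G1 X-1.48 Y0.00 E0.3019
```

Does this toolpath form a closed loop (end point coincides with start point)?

Start point (G0): (-1.48, 0.00). End point (last G1): the path returns to the start — closed.

yes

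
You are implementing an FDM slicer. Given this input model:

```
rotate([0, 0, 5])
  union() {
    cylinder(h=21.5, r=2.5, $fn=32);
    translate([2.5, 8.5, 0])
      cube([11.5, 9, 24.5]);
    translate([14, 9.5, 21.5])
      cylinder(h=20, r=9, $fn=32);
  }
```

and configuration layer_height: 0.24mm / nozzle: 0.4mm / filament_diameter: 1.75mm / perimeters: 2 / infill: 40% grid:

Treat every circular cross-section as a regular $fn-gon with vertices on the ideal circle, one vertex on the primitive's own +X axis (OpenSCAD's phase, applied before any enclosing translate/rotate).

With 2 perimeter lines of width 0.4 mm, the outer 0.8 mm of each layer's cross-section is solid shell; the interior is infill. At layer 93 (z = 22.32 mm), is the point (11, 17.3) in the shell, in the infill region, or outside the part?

infill

At z = 22.32 mm: the cylinder is absent (z outside [0, 21.5]); the 11.5×9 cube at (2.5, 8.5) contributes its full rectangle; the cylinder at (14, 9.5): section is a regular 32-gon, circumradius r=9; Taking the union: the regions partially overlap (shared area 69.50 mm²), so overlapping operands fuse into one piece — 1 connected region; (whole slice rotated 5° about Z — lengths, areas and connectivity unchanged). Overall, the cross-section is a single solid region. Undo the 5° rotation: the query point maps to (12.466, 16.275) in the un-rotated model frame. The nearest boundary edge runs (10.56, 17.81)→(12.24, 18.33); distance from the point to it = 2.03 mm. The point is inside the cross-section and 2.03 mm from the nearest boundary — more than the 0.8 mm shell width (2 × 0.4), so it's in the infill interior.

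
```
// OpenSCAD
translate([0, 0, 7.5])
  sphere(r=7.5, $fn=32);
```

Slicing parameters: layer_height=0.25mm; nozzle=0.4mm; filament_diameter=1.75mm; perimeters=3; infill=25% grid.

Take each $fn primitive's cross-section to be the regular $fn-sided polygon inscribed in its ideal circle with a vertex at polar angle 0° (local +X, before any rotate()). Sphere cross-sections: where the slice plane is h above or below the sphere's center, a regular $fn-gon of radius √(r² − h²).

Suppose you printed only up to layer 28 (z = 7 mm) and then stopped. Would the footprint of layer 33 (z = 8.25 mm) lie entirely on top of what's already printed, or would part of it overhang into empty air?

entirely on top

Compare the two slices. At z = 7: the r=7.5 sphere slices to a regular 32-gon of circumradius 7.483 (√(r²−h²) with h=0.5 from center) (area = (32/2)·7.483²·sin(360°/32) = 174.80 mm²). At z = 8.25: the r=7.5 sphere slices to a regular 32-gon of circumradius 7.462 (√(r²−h²) with h=0.75 from center) (area = (32/2)·7.462²·sin(360°/32) = 173.83 mm²). Checking containment: the cross-section at z = 8.25 is a subset of the cross-section at z = 7.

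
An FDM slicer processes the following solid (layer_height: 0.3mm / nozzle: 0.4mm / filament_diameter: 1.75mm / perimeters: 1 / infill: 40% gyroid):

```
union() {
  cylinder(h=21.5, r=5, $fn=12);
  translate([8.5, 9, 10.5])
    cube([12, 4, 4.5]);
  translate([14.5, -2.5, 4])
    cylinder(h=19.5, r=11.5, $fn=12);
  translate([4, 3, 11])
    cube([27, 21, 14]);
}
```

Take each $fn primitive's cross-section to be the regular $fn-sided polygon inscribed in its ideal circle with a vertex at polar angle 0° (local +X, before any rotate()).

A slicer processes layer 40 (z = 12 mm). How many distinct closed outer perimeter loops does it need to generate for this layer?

1

At z = 12 mm: the r=5 cylinder gives a regular 12-gon of circumradius 5 (constant along its height); the 12×4 cube at (8.5, 9) contributes its full rectangle; the r=11.5 cylinder at (14.5, -2.5) contributes a regular 12-gon of circumradius 11.5; the cube at (4, 3) is present — its section is the full 27×21 rectangle; Combining (union): the regions partially overlap (shared area 133.65 mm²), so overlapping operands fuse into one piece — 1 connected region. The result has 1 disconnected region.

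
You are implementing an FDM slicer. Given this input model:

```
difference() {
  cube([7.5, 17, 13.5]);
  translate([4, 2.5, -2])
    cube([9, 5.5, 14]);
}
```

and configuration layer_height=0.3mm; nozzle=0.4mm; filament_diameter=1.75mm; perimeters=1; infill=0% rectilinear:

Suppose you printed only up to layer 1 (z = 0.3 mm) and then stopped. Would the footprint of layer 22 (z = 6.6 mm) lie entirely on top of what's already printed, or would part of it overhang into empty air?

Compare the two slices. At z = 0.3: the cube is present — its section is the full 7.5×17 rectangle (area 127.50 mm²); the cube at (4, 2.5) is present — its section is the full 9×5.5 rectangle (area 49.50 mm²); Taking the first minus the rest: starting from the 7.5×17 cube (127.50 mm²), the 9×5.5 cube at (4, 2.5) partially overlaps it — only the 19.25 mm² overlap (of its 49.50 mm²) is removed, clipping the outline — area = 108.25 mm². At z = 6.6: the cube (footprint 7.5×17) is included at this height (area 127.50 mm²); the cube at (4, 2.5) (footprint 9×5.5) is included at this height (area 49.50 mm²); Subtracting the remaining from the first: starting from the 7.5×17 cube (127.50 mm²), the 9×5.5 cube at (4, 2.5) partially overlaps it — only the 19.25 mm² overlap (of its 49.50 mm²) is removed, clipping the outline — area = 108.25 mm². Checking containment: the cross-section at z = 6.6 is a subset of the cross-section at z = 0.3.

entirely on top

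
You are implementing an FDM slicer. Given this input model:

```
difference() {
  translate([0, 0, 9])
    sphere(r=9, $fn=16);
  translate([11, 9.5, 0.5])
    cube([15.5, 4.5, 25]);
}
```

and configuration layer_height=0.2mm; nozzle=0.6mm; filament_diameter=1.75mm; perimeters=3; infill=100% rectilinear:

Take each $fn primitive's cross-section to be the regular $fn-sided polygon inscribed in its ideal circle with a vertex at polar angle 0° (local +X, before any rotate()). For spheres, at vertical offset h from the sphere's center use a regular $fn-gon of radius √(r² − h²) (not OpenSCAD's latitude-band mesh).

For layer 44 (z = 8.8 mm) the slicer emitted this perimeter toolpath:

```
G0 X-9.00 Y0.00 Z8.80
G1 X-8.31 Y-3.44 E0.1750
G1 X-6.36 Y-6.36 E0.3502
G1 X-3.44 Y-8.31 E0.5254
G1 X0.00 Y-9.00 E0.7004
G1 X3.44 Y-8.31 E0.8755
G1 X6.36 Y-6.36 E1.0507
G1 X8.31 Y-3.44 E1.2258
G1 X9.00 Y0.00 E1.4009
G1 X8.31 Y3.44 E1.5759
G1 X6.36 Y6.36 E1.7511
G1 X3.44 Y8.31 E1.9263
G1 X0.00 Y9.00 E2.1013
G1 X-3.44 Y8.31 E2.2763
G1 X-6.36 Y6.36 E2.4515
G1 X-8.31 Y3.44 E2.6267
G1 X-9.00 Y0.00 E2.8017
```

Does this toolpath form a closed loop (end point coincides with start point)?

yes

Start point (G0): (-9.00, 0.00). End point (last G1): the path returns to the start — closed.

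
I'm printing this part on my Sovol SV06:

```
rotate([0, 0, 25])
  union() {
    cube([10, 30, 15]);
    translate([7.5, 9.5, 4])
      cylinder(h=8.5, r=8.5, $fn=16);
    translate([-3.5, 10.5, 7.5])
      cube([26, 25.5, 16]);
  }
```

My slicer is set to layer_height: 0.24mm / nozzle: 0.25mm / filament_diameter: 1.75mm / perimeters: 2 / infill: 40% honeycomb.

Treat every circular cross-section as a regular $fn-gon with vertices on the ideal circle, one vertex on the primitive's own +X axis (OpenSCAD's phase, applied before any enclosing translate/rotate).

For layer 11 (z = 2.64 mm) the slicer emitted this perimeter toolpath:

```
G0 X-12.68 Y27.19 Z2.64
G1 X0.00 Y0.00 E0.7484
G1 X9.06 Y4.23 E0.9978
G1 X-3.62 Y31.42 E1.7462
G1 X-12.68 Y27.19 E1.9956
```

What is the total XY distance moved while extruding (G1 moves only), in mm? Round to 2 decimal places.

80.00 mm

Sum the Euclidean lengths of each G1 segment: total = 80.00 mm.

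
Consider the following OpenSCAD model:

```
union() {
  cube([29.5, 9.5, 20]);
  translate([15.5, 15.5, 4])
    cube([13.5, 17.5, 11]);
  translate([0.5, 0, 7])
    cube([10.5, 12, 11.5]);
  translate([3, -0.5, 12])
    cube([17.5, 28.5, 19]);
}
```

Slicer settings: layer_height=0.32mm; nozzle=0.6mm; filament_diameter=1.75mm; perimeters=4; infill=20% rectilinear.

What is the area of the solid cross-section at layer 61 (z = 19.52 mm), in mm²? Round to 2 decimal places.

At z = 19.52 mm: the 29.5×9.5 cube contributes its full rectangle (area 280.25 mm²); the cube at (15.5, 15.5) is absent (z outside [4, 15]); the cube at (0.5, 0) is not intersected at this z (z outside [7, 18.5]); the cube at (3, -0.5) is present — its section is the full 17.5×28.5 rectangle (area 498.75 mm²); Merging all regions: the regions partially overlap — summed areas 779.00 mm² minus the doubly-counted overlap 166.25 mm² gives 612.75 mm² — area = 612.75 mm². Overall, the cross-section is a single solid region. Net area = 612.75 mm².

612.75 mm²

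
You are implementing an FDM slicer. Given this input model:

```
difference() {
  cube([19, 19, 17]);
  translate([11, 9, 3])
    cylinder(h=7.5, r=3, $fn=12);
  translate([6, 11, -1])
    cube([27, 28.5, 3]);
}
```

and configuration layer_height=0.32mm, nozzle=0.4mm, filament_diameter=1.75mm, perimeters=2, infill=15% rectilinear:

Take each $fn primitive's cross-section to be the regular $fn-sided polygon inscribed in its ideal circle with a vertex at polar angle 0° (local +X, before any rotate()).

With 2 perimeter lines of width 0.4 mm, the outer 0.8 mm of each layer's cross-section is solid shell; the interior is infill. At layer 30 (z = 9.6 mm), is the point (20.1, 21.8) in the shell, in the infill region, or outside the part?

outside

At z = 9.6 mm: the cube is present — its section is the full 19×19 rectangle; the r=3 cylinder at (11, 9) gives a regular 12-gon of circumradius 3 (constant along its height); the cube at (6, 11) does not reach this height (z outside [-1, 2]); Subtracting the remaining from the first: starting from the 19×19 cube, the r=3 cylinder at (11, 9) lies wholly inside it (removes its full 27.00 mm² and its 18.63 mm outline becomes a hole wall) — 1 connected region with 1 hole. Overall, the cross-section is one region with 1 hole. The nearest boundary edge runs (0.00, 19.00)→(19.00, 19.00); distance from the point to it = 3.01 mm. The point is not inside any of the regions above, so it lies outside the cross-section (3.01 mm from the nearest boundary).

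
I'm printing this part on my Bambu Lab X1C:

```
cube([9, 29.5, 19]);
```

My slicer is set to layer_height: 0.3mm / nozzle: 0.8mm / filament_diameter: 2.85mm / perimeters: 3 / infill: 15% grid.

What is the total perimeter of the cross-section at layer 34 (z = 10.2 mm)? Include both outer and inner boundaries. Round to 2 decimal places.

77.00 mm

At z = 10.2 mm: the 9×29.5 cube contributes its full rectangle (perimeter 77.00 mm). Overall, the cross-section is a single solid region. Total boundary length (outer) = 77.00 mm.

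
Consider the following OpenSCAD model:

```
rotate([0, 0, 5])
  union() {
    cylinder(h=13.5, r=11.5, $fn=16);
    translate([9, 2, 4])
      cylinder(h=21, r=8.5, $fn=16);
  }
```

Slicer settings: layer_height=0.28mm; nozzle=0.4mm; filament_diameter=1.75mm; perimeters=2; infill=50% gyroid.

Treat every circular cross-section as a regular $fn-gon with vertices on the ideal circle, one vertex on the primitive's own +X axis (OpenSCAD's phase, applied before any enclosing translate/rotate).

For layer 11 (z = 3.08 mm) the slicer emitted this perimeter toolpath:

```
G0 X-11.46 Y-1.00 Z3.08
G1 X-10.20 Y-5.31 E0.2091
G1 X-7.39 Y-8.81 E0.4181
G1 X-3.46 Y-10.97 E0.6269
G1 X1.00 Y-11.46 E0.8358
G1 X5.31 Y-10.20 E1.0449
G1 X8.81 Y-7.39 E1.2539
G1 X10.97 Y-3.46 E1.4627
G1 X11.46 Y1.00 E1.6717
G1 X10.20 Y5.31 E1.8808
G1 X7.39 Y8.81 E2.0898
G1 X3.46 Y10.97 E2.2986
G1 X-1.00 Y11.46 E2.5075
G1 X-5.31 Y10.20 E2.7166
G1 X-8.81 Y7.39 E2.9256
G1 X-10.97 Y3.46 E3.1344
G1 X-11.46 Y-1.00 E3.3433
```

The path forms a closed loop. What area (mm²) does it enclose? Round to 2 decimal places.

Apply the shoelace formula to the sequence of (X, Y) vertices; enclosed area = 404.96 mm².

404.96 mm²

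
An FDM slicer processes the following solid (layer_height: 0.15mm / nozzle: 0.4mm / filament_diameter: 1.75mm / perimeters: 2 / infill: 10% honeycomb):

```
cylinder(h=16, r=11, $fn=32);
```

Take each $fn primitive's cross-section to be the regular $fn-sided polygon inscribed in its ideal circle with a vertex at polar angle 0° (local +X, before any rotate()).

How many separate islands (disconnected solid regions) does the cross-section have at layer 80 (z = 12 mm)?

1

At z = 12 mm: the r=11 cylinder gives a regular 32-gon of circumradius 11 (constant along its height). Overall, the cross-section is a single solid region. Island count = 1.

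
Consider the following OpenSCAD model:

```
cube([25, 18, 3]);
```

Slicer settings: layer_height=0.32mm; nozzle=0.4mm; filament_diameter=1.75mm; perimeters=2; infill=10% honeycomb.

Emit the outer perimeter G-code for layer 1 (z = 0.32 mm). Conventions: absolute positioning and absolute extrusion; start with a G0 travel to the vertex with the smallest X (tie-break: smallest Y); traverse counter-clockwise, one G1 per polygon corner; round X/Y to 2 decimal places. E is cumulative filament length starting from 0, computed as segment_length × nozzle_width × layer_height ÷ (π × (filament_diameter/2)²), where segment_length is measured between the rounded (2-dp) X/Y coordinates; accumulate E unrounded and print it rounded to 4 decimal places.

G0 X0.00 Y0.00 Z0.32
G1 X25.00 Y0.00 E1.3304
G1 X25.00 Y18.00 E2.2883
G1 X0.00 Y18.00 E3.6187
G1 X0.00 Y0.00 E4.5766

At z = 0.32 mm: the cube is present — its section is the full 25×18 rectangle. The outline is a single polygon with 4 vertices. Extrusion per mm of travel: 0.4 × 0.32 / (π × 0.875²) = 0.053216. Accumulating E over each segment gives final E = 4.5766.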